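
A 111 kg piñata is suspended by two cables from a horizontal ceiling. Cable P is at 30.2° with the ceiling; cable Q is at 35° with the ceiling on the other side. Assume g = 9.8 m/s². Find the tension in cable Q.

Weight W = 111 × 9.8 = 1088 N acts straight down.
Horizontal: T_P cos 30.2° = T_Q cos 35°  →  T_P = 0.9478 T_Q.
Vertical: T_P sin 30.2° + T_Q sin 35° = 1088.
Substituting the horizontal relation into the vertical equation gives 1.05 T_Q = 1088, so T_Q = 1036 N.

T_Q ≈ 1040 N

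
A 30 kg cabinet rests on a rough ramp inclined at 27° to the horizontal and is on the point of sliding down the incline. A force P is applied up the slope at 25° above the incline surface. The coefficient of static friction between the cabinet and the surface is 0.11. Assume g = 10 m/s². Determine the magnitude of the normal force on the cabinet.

N ≈ 215 N

On the verge of sliding down the incline, friction equals μN and acts up the slope.
Perpendicular: N + P sin 25° = W cos 27° = 267.3 N.
Along incline: P cos 25° + μN = W sin 27° with W sin 27° = 136.2 N.
Solving the pair for P and N: P = 124.2 N, N = 214.8 N (and f = μN = 23.63 N).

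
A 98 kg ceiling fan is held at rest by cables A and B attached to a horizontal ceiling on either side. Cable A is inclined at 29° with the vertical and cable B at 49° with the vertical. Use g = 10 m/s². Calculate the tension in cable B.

T_B ≈ 486 N

Angles from the horizontal: cable A is 90° − 29° = 61°, cable B is 90° − 49° = 41°.
Weight W = 98 × 10 = 980 N acts straight down.
Horizontal: T_A cos 61° = T_B cos 41°  →  T_A = 1.557 T_B.
Vertical: T_A sin 61° + T_B sin 41° = 980.
Substituting the horizontal relation into the vertical equation gives 2.018 T_B = 980, so T_B = 485.7 N.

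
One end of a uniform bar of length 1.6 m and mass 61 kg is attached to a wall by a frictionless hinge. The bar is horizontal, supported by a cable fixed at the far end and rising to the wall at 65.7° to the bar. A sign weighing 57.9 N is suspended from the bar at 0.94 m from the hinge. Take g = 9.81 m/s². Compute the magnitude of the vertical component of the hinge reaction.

|H_y| ≈ 323 N

Take torques about the hinge: T sin 65.7° · 1.6 = 61×9.81×0.8 + 57.9×0.94 = 533.15 N·m.
So T = 533.15 / (0.9114 × 1.6) = 365.61 N.
ΣF_y = 0: H_y = (61×9.81 + 57.9) − T sin 65.7° = 656.31 − 333.22 = 323.09 N.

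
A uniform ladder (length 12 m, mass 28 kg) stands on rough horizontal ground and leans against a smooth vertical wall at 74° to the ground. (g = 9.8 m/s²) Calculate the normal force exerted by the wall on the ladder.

Torques about the foot: N_wall · 12 sin 74° = 28×9.8×6 cos 74° → N_wall = 39.341 N.

N_wall ≈ 39.3 N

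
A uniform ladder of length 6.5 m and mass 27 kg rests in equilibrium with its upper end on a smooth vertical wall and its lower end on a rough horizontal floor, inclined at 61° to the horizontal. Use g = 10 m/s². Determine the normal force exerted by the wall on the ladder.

Torques about the foot: N_wall · 6.5 sin 61° = 27×10×3.25 cos 61° → N_wall = 74.832 N.

N_wall ≈ 74.8 N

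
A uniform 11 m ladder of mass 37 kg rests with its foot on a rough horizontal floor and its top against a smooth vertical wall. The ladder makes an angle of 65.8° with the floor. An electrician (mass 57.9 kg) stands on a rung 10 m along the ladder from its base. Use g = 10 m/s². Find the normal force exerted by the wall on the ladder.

Torques about the foot: N_wall · 11 sin 65.8° = 37×10×5.5 cos 65.8° + 57.9×10×10 cos 65.8° → N_wall = 319.7 N.

N_wall ≈ 320 N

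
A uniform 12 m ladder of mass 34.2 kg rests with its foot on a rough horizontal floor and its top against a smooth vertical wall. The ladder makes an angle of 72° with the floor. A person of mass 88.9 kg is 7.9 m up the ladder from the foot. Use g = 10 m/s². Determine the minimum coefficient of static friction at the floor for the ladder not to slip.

ΣF_y = 0: N_floor = 34.2×10 + 88.9×10 = 1231 N.
Torques about the foot: N_wall · 12 sin 72° = 34.2×10×6 cos 72° + 88.9×10×7.9 cos 72° → N_wall = 245.72 N.
ΣF_x = 0: f_floor = N_wall = 245.72 N.
μ_min = f_floor / N_floor = 245.72 / 1231 = 0.1996.

μ_min ≈ 0.200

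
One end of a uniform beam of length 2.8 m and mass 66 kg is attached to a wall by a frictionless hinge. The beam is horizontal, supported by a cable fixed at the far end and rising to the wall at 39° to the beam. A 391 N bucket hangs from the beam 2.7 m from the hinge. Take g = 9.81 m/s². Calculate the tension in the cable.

Take torques about the hinge: T sin 39° · 2.8 = 66×9.81×1.4 + 391×2.7 = 1962.1 N·m.
So T = 1962.1 / (0.6293 × 2.8) = 1113.5 N.

T ≈ 1110 N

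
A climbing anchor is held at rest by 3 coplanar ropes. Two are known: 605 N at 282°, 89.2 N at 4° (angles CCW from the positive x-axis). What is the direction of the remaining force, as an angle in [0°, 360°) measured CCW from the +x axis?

θ ≈ 110°

Sum the known components: ΣF_x = 214.8 N, ΣF_y = -585.6 N.
For equilibrium the remaining force must supply (−ΣF_x, −ΣF_y) = (-214.8, 585.6) N.
Magnitude = √((-214.8)² + (585.6)²) = 623.7 N; direction = atan2(585.6, -214.8) = 110.1°.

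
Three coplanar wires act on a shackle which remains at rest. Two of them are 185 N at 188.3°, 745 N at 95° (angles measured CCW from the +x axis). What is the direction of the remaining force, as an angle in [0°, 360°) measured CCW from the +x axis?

θ ≈ 289°

Sum the known components: ΣF_x = -248 N, ΣF_y = 715.5 N.
For equilibrium the remaining force must supply (−ΣF_x, −ΣF_y) = (248, -715.5) N.
Magnitude = √((248)² + (-715.5)²) = 757.2 N; direction = atan2(-715.5, 248) = 289.1°.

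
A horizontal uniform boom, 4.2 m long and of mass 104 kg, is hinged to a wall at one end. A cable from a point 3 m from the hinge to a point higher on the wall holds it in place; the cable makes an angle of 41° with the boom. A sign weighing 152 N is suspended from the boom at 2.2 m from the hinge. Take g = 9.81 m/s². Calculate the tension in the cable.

Take torques about the hinge: T sin 41° · 3 = 104×9.81×2.1 + 152×2.2 = 2476.9 N·m.
So T = 2476.9 / (0.6561 × 3) = 1258.5 N.

T ≈ 1260 N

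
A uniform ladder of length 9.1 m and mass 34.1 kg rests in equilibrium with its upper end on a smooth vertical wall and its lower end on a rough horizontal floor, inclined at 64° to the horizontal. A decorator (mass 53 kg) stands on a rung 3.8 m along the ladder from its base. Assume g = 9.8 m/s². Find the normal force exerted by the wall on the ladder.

N_wall ≈ 187 N

Torques about the foot: N_wall · 9.1 sin 64° = 34.1×9.8×4.55 cos 64° + 53×9.8×3.8 cos 64° → N_wall = 187.28 N.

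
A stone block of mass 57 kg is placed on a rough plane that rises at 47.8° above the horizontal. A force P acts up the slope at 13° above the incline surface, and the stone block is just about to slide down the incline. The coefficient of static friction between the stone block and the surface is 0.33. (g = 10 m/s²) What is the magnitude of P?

P ≈ 329 N

On the verge of sliding down the incline, friction equals μN and acts up the slope.
Perpendicular: N + P sin 13° = W cos 47.8° = 382.9 N.
Along incline: P cos 13° + μN = W sin 47.8° with W sin 47.8° = 422.3 N.
Solving the pair for P and N: P = 328.7 N, N = 308.9 N (and f = μN = 101.9 N).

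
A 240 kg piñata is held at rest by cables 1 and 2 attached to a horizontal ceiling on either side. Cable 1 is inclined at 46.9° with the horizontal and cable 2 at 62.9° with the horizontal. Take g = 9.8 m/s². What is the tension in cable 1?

Weight W = 240 × 9.8 = 2352 N acts straight down.
Horizontal: T_1 cos 46.9° = T_2 cos 62.9°  →  T_2 = 1.5 T_1.
Vertical: T_1 sin 46.9° + T_2 sin 62.9° = 2352.
Substituting the horizontal relation into the vertical equation gives 2.065 T_1 = 2352, so T_1 = 1139 N.

T_1 ≈ 1140 N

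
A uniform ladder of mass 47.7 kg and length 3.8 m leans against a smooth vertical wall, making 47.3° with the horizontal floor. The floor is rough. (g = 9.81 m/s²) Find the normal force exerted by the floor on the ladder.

ΣF_y = 0: N_floor = 47.7×9.81 = 467.94 N.

N_floor ≈ 468 N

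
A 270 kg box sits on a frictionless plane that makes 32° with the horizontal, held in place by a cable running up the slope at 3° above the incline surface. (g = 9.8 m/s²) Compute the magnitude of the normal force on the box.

Take axes along and perpendicular to the incline. Weight components: W sin 32° = 1402 N down-slope, W cos 32° = 2244 N into the surface.
Along incline: T cos 3° = W sin 32° → T = 1404 N.
Perpendicular: N = W cos 32° − T sin 3° = 2170 N.

N ≈ 2170 N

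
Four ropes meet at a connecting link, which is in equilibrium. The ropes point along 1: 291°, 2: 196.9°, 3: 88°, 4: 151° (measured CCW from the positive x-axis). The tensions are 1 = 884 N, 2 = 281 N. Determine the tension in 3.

Resolve: ΣF_x = 884 cos 291° + 281 cos 196.9° + T_3 cos 88° + T_4 cos 151° = 0.
        ΣF_y = 884 sin 291° + 281 sin 196.9° + T_3 sin 88° + T_4 sin 151° = 0.
The known terms sum to (47.93, -907) N, so 0.0349 T_3 − 0.8746 T_4 = -47.93 and 0.9994 T_3 + 0.4848 T_4 = 907.
Solving simultaneously: T_3 = 864.2 N, T_4 = 89.29 N.

T_3 ≈ 864 N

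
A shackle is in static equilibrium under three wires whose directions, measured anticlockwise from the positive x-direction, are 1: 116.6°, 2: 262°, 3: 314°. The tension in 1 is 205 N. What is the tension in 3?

Resolve: ΣF_x = 205 cos 116.6° + T_2 cos 262° + T_3 cos 314° = 0.
        ΣF_y = 205 sin 116.6° + T_2 sin 262° + T_3 sin 314° = 0.
The known terms sum to (-91.79, 183.3) N, so -0.1392 T_2 + 0.6947 T_3 = 91.79 and -0.9903 T_2 − 0.7193 T_3 = -183.3.
Solving simultaneously: T_2 = 77.80 N, T_3 = 147.7 N.

T_3 ≈ 148 N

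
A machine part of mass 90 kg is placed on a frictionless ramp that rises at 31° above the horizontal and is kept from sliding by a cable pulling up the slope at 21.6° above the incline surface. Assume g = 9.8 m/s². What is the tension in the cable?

T ≈ 489 N

Take axes along and perpendicular to the incline. Weight components: W sin 31° = 454.3 N down-slope, W cos 31° = 756 N into the surface.
Along incline: T cos 21.6° = W sin 31° → T = 488.6 N.
Perpendicular: N = W cos 31° − T sin 21.6° = 576.2 N.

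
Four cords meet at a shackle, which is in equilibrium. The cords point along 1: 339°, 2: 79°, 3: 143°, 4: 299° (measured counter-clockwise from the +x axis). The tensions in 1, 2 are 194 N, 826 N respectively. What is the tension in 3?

Resolve: ΣF_x = 194 cos 339° + 826 cos 79° + T_3 cos 143° + T_4 cos 299° = 0.
        ΣF_y = 194 sin 339° + 826 sin 79° + T_3 sin 143° + T_4 sin 299° = 0.
The known terms sum to (338.7, 741.3) N, so -0.7986 T_3 + 0.4848 T_4 = -338.7 and 0.6018 T_3 − 0.8746 T_4 = -741.3.
Solving simultaneously: T_3 = 1612 N, T_4 = 1957 N.

T_3 ≈ 1610 N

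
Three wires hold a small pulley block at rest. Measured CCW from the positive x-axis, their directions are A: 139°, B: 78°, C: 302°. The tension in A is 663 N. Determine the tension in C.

T_C ≈ 835 N

Resolve: ΣF_x = 663 cos 139° + T_B cos 78° + T_C cos 302° = 0.
        ΣF_y = 663 sin 139° + T_B sin 78° + T_C sin 302° = 0.
The known terms sum to (-500.4, 435) N, so 0.2079 T_B + 0.5299 T_C = 500.4 and 0.9781 T_B − 0.8480 T_C = -435.
Solving simultaneously: T_B = 279 N, T_C = 834.8 N.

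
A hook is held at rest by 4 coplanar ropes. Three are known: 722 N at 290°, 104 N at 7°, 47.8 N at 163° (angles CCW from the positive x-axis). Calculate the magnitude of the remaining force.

Sum the known components: ΣF_x = 304.5 N, ΣF_y = -651.8 N.
For equilibrium the remaining force must supply (−ΣF_x, −ΣF_y) = (-304.5, 651.8) N.
Magnitude = √((-304.5)² + (651.8)²) = 719.4 N; direction = atan2(651.8, -304.5) = 115.0°.

F ≈ 719 N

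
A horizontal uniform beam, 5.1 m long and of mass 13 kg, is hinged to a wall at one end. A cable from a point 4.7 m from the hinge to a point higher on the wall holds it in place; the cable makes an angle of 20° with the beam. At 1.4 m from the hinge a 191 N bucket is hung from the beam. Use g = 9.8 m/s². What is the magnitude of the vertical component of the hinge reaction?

Take torques about the hinge: T sin 20° · 4.7 = 13×9.8×2.55 + 191×1.4 = 592.27 N·m.
So T = 592.27 / (0.3420 × 4.7) = 368.44 N.
ΣF_y = 0: H_y = (13×9.8 + 191) − T sin 20° = 318.4 − 126.01 = 192.39 N.

|H_y| ≈ 192 N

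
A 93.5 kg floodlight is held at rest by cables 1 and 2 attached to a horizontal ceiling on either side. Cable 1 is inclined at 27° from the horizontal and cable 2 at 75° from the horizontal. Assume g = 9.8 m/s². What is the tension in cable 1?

Weight W = 93.5 × 9.8 = 916.3 N acts straight down.
Horizontal: T_1 cos 27° = T_2 cos 75°  →  T_2 = 3.443 T_1.
Vertical: T_1 sin 27° + T_2 sin 75° = 916.3.
Substituting the horizontal relation into the vertical equation gives 3.779 T_1 = 916.3, so T_1 = 242.5 N.

T_1 ≈ 242 N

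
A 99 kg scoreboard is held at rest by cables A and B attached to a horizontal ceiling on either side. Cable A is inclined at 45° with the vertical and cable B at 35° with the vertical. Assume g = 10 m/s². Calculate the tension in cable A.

T_A ≈ 577 N

Angles from the horizontal: cable A is 90° − 45° = 45°, cable B is 90° − 35° = 55°.
Weight W = 99 × 10 = 990 N acts straight down.
Horizontal: T_A cos 45° = T_B cos 55°  →  T_B = 1.233 T_A.
Vertical: T_A sin 45° + T_B sin 55° = 990.
Substituting the horizontal relation into the vertical equation gives 1.717 T_A = 990, so T_A = 576.6 N.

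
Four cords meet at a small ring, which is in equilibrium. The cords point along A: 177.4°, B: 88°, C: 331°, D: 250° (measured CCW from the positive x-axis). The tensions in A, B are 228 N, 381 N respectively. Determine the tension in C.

Resolve: ΣF_x = 228 cos 177.4° + 381 cos 88° + T_C cos 331° + T_D cos 250° = 0.
        ΣF_y = 228 sin 177.4° + 381 sin 88° + T_C sin 331° + T_D sin 250° = 0.
The known terms sum to (-214.5, 391.1) N, so 0.8746 T_C − 0.3420 T_D = 214.5 and -0.4848 T_C − 0.9397 T_D = -391.1.
Solving simultaneously: T_C = 339.5 N, T_D = 241.1 N.

T_C ≈ 339 N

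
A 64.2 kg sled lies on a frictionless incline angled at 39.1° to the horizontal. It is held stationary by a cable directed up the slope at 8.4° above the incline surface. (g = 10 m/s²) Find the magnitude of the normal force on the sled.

N ≈ 438 N

Take axes along and perpendicular to the incline. Weight components: W sin 39.1° = 404.9 N down-slope, W cos 39.1° = 498.2 N into the surface.
Along incline: T cos 8.4° = W sin 39.1° → T = 409.3 N.
Perpendicular: N = W cos 39.1° − T sin 8.4° = 438.4 N.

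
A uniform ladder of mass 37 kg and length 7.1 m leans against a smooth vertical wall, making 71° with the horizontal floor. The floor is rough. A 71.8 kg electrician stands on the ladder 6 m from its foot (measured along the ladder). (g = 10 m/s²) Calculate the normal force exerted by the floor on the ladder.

N_floor ≈ 1090 N

ΣF_y = 0: N_floor = 37×10 + 71.8×10 = 1088 N.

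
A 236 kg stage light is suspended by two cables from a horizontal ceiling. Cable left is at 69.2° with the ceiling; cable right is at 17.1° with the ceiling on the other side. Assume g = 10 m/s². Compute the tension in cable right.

Weight W = 236 × 10 = 2360 N acts straight down.
Horizontal: T_left cos 69.2° = T_right cos 17.1°  →  T_left = 2.692 T_right.
Vertical: T_left sin 69.2° + T_right sin 17.1° = 2360.
Substituting the horizontal relation into the vertical equation gives 2.81 T_right = 2360, so T_right = 839.8 N.

T_right ≈ 840 N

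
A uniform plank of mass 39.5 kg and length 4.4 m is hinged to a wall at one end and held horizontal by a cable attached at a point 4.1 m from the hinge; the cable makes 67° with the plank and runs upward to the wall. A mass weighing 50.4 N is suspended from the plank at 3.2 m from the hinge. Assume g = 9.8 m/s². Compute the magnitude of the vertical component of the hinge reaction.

|H_y| ≈ 190 N

Take torques about the hinge: T sin 67° · 4.1 = 39.5×9.8×2.2 + 50.4×3.2 = 1012.9 N·m.
So T = 1012.9 / (0.9205 × 4.1) = 268.38 N.
ΣF_y = 0: H_y = (39.5×9.8 + 50.4) − T sin 67° = 437.5 − 247.05 = 190.45 N.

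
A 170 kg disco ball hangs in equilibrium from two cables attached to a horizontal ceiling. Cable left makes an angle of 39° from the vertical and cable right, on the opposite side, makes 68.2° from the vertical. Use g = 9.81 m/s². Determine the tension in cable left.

Angles from the horizontal: cable left is 90° − 39° = 51°, cable right is 90° − 68.2° = 21.8°.
Weight W = 170 × 9.81 = 1668 N acts straight down.
Horizontal: T_left cos 51° = T_right cos 21.8°  →  T_right = 0.6778 T_left.
Vertical: T_left sin 51° + T_right sin 21.8° = 1668.
Substituting the horizontal relation into the vertical equation gives 1.029 T_left = 1668, so T_left = 1621 N.

T_left ≈ 1620 N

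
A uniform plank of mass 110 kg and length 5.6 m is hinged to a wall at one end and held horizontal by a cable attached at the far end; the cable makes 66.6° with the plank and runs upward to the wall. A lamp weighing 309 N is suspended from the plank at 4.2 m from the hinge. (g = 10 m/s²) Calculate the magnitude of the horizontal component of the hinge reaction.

H_x ≈ 338 N

Take torques about the hinge: T sin 66.6° · 5.6 = 110×10×2.8 + 309×4.2 = 4377.8 N·m.
So T = 4377.8 / (0.9178 × 5.6) = 851.81 N.
ΣF_x = 0: H_x = T cos 66.6° = 338.29 N.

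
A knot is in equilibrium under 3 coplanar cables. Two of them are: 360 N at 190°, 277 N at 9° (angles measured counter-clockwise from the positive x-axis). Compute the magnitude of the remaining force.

F ≈ 83.2 N

Sum the known components: ΣF_x = -80.94 N, ΣF_y = -19.18 N.
For equilibrium the remaining force must supply (−ΣF_x, −ΣF_y) = (80.94, 19.18) N.
Magnitude = √((80.94)² + (19.18)²) = 83.18 N; direction = atan2(19.18, 80.94) = 13.3°.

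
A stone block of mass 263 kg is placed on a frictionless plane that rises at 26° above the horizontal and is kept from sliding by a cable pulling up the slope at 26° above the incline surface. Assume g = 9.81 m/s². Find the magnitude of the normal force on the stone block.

Take axes along and perpendicular to the incline. Weight components: W sin 26° = 1131 N down-slope, W cos 26° = 2319 N into the surface.
Along incline: T cos 26° = W sin 26° → T = 1258 N.
Perpendicular: N = W cos 26° − T sin 26° = 1767 N.

N ≈ 1770 N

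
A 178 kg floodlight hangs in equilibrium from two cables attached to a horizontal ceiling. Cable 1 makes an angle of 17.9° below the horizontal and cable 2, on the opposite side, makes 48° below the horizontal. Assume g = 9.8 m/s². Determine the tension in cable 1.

Weight W = 178 × 9.8 = 1744 N acts straight down.
Horizontal: T_1 cos 17.9° = T_2 cos 48°  →  T_2 = 1.422 T_1.
Vertical: T_1 sin 17.9° + T_2 sin 48° = 1744.
Substituting the horizontal relation into the vertical equation gives 1.364 T_1 = 1744, so T_1 = 1279 N.

T_1 ≈ 1280 N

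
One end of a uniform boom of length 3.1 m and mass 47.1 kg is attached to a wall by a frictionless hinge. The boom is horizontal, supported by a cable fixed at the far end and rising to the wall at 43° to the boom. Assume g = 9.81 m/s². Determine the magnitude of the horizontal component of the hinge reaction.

H_x ≈ 248 N

Take torques about the hinge: T sin 43° · 3.1 = 47.1×9.81×1.55 = 716.18 N·m.
So T = 716.18 / (0.6820 × 3.1) = 338.75 N.
ΣF_x = 0: H_x = T cos 43° = 247.74 N.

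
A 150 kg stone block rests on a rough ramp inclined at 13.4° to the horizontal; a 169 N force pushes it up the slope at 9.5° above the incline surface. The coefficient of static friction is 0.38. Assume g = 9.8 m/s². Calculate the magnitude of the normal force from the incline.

Axes along / perpendicular to the incline. W sin 13.4° = 340.7 N down-slope; W cos 13.4° = 1430 N into the surface.
Perpendicular: N = W cos 13.4° − P sin 9.5° = 1430 − 27.89 = 1402 N.
Along incline: P cos 9.5° + f = W sin 13.4° (friction acts up-slope) → f = 340.7 − 166.7 = 174 N.
|f| = 174 N ≤ μN = 532.8 N, so the stone block is indeed static.

N ≈ 1400 N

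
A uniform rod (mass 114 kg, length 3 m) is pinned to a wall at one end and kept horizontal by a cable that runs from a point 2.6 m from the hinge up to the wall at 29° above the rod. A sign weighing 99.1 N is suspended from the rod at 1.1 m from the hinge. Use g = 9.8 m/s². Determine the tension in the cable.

T ≈ 1420 N

Take torques about the hinge: T sin 29° · 2.6 = 114×9.8×1.5 + 99.1×1.1 = 1784.8 N·m.
So T = 1784.8 / (0.4848 × 2.6) = 1415.9 N.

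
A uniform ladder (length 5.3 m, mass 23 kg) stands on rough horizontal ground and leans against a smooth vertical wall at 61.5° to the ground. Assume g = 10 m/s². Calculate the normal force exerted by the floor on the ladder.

N_floor ≈ 230 N

ΣF_y = 0: N_floor = 23×10 = 230 N.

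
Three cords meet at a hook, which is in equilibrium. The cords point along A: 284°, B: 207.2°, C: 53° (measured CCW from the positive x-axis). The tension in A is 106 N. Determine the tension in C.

T_C ≈ 237 N

Resolve: ΣF_x = 106 cos 284° + T_B cos 207.2° + T_C cos 53° = 0.
        ΣF_y = 106 sin 284° + T_B sin 207.2° + T_C sin 53° = 0.
The known terms sum to (25.64, -102.9) N, so -0.8894 T_B + 0.6018 T_C = -25.64 and -0.4571 T_B + 0.7986 T_C = 102.9.
Solving simultaneously: T_B = 189.3 N, T_C = 237.1 N.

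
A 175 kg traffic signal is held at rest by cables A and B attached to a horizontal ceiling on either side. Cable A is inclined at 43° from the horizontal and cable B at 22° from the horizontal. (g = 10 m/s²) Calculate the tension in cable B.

T_B ≈ 1410 N

Weight W = 175 × 10 = 1750 N acts straight down.
Horizontal: T_A cos 43° = T_B cos 22°  →  T_A = 1.268 T_B.
Vertical: T_A sin 43° + T_B sin 22° = 1750.
Substituting the horizontal relation into the vertical equation gives 1.239 T_B = 1750, so T_B = 1412 N.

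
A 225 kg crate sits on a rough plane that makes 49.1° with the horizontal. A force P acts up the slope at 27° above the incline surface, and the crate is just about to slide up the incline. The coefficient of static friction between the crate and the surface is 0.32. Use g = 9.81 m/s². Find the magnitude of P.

On the verge of sliding up the incline, friction equals μN and acts down the slope.
Perpendicular: N + P sin 27° = W cos 49.1° = 1445 N.
Along incline: P cos 27° = W sin 49.1° + μN  with W sin 49.1° = 1668 N.
Solving the pair for P and N: P = 2056 N, N = 511.7 N (and f = μN = 163.7 N).

P ≈ 2060 N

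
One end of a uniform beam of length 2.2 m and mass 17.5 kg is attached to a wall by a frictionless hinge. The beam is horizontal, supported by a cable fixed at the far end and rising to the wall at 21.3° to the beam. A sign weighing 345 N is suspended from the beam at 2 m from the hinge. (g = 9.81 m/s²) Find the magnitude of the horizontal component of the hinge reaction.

Take torques about the hinge: T sin 21.3° · 2.2 = 17.5×9.81×1.1 + 345×2 = 878.84 N·m.
So T = 878.84 / (0.3633 × 2.2) = 1099.7 N.
ΣF_x = 0: H_x = T cos 21.3° = 1024.6 N.

H_x ≈ 1020 N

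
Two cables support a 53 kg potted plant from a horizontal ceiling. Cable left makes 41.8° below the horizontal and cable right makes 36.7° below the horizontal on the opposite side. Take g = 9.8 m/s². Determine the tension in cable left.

Weight W = 53 × 9.8 = 519.4 N acts straight down.
Horizontal: T_left cos 41.8° = T_right cos 36.7°  →  T_right = 0.9298 T_left.
Vertical: T_left sin 41.8° + T_right sin 36.7° = 519.4.
Substituting the horizontal relation into the vertical equation gives 1.222 T_left = 519.4, so T_left = 425 N.

T_left ≈ 425 N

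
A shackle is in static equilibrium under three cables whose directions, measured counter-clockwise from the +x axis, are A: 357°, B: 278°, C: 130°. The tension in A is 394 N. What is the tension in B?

T_B ≈ 544 N

Resolve: ΣF_x = 394 cos 357° + T_B cos 278° + T_C cos 130° = 0.
        ΣF_y = 394 sin 357° + T_B sin 278° + T_C sin 130° = 0.
The known terms sum to (393.5, -20.62) N, so 0.1392 T_B − 0.6428 T_C = -393.5 and -0.9903 T_B + 0.7660 T_C = 20.62.
Solving simultaneously: T_B = 543.8 N, T_C = 729.8 N.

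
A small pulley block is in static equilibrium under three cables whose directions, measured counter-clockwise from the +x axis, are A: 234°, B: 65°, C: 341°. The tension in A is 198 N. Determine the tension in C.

T_C ≈ 38 N

Resolve: ΣF_x = 198 cos 234° + T_B cos 65° + T_C cos 341° = 0.
        ΣF_y = 198 sin 234° + T_B sin 65° + T_C sin 341° = 0.
The known terms sum to (-116.4, -160.2) N, so 0.4226 T_B + 0.9455 T_C = 116.4 and 0.9063 T_B − 0.3256 T_C = 160.2.
Solving simultaneously: T_B = 190.4 N, T_C = 37.99 N.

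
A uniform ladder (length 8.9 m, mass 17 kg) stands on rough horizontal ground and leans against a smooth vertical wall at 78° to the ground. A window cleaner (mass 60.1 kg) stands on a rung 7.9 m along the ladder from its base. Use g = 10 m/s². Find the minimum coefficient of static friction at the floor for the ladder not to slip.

ΣF_y = 0: N_floor = 17×10 + 60.1×10 = 771 N.
Torques about the foot: N_wall · 8.9 sin 78° = 17×10×4.45 cos 78° + 60.1×10×7.9 cos 78° → N_wall = 131.46 N.
ΣF_x = 0: f_floor = N_wall = 131.46 N.
μ_min = f_floor / N_floor = 131.46 / 771 = 0.1705.

μ_min ≈ 0.171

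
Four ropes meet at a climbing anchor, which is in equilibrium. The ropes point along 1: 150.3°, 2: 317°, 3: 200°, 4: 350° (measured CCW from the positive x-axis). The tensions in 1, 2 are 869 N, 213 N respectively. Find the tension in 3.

Resolve: ΣF_x = 869 cos 150.3° + 213 cos 317° + T_3 cos 200° + T_4 cos 350° = 0.
        ΣF_y = 869 sin 150.3° + 213 sin 317° + T_3 sin 200° + T_4 sin 350° = 0.
The known terms sum to (-599.1, 285.3) N, so -0.9397 T_3 + 0.9848 T_4 = 599.1 and -0.3420 T_3 − 0.1736 T_4 = -285.3.
Solving simultaneously: T_3 = 353.9 N, T_4 = 945.9 N.

T_3 ≈ 354 N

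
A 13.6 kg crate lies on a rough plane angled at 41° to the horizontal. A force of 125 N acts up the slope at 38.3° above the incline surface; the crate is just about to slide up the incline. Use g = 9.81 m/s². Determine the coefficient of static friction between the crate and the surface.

On the verge of sliding up the incline, friction is at its maximum μN and acts down the slope.
Perpendicular to incline: N = W cos 41° − P sin 38.3° = 100.7 − 77.47 = 23.22 N.
Along incline: P cos 38.3° − μN = W sin 41° → μ = −(W sin 41° − P cos 38.3°) / N = 0.4552.

μ ≈ 0.455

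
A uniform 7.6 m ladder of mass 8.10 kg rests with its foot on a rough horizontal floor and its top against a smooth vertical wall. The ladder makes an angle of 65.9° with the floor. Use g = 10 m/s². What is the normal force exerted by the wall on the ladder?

N_wall ≈ 18.1 N

Torques about the foot: N_wall · 7.6 sin 65.9° = 8.10×10×3.8 cos 65.9° → N_wall = 18.117 N.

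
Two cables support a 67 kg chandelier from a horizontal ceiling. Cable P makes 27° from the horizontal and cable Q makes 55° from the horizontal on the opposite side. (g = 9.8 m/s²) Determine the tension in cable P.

Weight W = 67 × 9.8 = 656.6 N acts straight down.
Horizontal: T_P cos 27° = T_Q cos 55°  →  T_Q = 1.553 T_P.
Vertical: T_P sin 27° + T_Q sin 55° = 656.6.
Substituting the horizontal relation into the vertical equation gives 1.726 T_P = 656.6, so T_P = 380.3 N.

T_P ≈ 380 N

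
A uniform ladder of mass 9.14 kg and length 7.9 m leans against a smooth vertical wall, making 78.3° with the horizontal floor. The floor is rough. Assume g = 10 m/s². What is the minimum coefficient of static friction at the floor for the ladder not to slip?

μ_min ≈ 0.104

ΣF_y = 0: N_floor = 9.14×10 = 91.4 N.
Torques about the foot: N_wall · 7.9 sin 78.3° = 9.14×10×3.95 cos 78.3° → N_wall = 9.464 N.
ΣF_x = 0: f_floor = N_wall = 9.464 N.
μ_min = f_floor / N_floor = 9.464 / 91.4 = 0.1035.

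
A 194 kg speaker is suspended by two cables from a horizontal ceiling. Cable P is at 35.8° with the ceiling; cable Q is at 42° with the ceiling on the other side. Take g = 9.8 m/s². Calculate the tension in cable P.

T_P ≈ 1450 N

Weight W = 194 × 9.8 = 1901 N acts straight down.
Horizontal: T_P cos 35.8° = T_Q cos 42°  →  T_Q = 1.091 T_P.
Vertical: T_P sin 35.8° + T_Q sin 42° = 1901.
Substituting the horizontal relation into the vertical equation gives 1.315 T_P = 1901, so T_P = 1446 N.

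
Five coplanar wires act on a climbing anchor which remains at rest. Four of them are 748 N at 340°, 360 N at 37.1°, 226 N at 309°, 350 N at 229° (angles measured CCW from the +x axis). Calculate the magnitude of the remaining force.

Sum the known components: ΣF_x = 902.6 N, ΣF_y = -478.5 N.
For equilibrium the remaining force must supply (−ΣF_x, −ΣF_y) = (-902.6, 478.5) N.
Magnitude = √((-902.6)² + (478.5)²) = 1022 N; direction = atan2(478.5, -902.6) = 152.1°.

F ≈ 1020 N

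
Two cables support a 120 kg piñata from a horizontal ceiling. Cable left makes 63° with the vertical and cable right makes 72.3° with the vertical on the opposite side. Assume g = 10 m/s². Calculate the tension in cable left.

Angles from the horizontal: cable left is 90° − 63° = 27°, cable right is 90° − 72.3° = 17.7°.
Weight W = 120 × 10 = 1200 N acts straight down.
Horizontal: T_left cos 27° = T_right cos 17.7°  →  T_right = 0.9353 T_left.
Vertical: T_left sin 27° + T_right sin 17.7° = 1200.
Substituting the horizontal relation into the vertical equation gives 0.7383 T_left = 1200, so T_left = 1625 N.

T_left ≈ 1630 N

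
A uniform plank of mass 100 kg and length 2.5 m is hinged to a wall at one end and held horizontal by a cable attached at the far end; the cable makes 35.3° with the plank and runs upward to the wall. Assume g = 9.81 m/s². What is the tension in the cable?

T ≈ 849 N

Take torques about the hinge: T sin 35.3° · 2.5 = 100×9.81×1.25 = 1226.2 N·m.
So T = 1226.2 / (0.5779 × 2.5) = 848.83 N.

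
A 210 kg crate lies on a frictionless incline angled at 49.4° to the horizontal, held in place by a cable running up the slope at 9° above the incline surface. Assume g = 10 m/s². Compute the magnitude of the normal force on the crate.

N ≈ 1110 N

Take axes along and perpendicular to the incline. Weight components: W sin 49.4° = 1594 N down-slope, W cos 49.4° = 1367 N into the surface.
Along incline: T cos 9° = W sin 49.4° → T = 1614 N.
Perpendicular: N = W cos 49.4° − T sin 9° = 1114 N.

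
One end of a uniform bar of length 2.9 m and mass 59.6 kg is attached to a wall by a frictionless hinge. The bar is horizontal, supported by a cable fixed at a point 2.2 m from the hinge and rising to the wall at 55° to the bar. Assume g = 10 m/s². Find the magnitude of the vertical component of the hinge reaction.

|H_y| ≈ 203 N

Take torques about the hinge: T sin 55° · 2.2 = 59.6×10×1.45 = 864.2 N·m.
So T = 864.2 / (0.8192 × 2.2) = 479.54 N.
ΣF_y = 0: H_y = (59.6×10) − T sin 55° = 596 − 392.82 = 203.18 N.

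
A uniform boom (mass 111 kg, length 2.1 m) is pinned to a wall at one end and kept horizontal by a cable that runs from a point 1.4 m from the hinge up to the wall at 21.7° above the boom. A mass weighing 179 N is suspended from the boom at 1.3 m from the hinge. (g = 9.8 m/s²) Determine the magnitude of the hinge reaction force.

Take torques about the hinge: T sin 21.7° · 1.4 = 111×9.8×1.05 + 179×1.3 = 1374.9 N·m.
So T = 1374.9 / (0.3697 × 1.4) = 2656 N.
ΣF_x = 0: H_x = T cos 21.7° = 2467.8 N.
ΣF_y = 0: H_y = (111×9.8 + 179) − T sin 21.7° = 1266.8 − 982.06 = 284.74 N.
|H| = √(H_x² + H_y²) = √((2467.8)² + (284.74)²) = 2484.2 N.

|H| ≈ 2480 N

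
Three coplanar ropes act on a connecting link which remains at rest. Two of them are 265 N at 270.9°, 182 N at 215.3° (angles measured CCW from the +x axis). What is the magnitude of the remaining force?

F ≈ 397 N

Sum the known components: ΣF_x = -144.4 N, ΣF_y = -370.1 N.
For equilibrium the remaining force must supply (−ΣF_x, −ΣF_y) = (144.4, 370.1) N.
Magnitude = √((144.4)² + (370.1)²) = 397.3 N; direction = atan2(370.1, 144.4) = 68.7°.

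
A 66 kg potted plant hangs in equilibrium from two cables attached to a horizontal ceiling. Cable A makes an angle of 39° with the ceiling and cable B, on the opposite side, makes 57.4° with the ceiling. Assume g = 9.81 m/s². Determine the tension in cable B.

Weight W = 66 × 9.81 = 647.5 N acts straight down.
Horizontal: T_A cos 39° = T_B cos 57.4°  →  T_A = 0.6933 T_B.
Vertical: T_A sin 39° + T_B sin 57.4° = 647.5.
Substituting the horizontal relation into the vertical equation gives 1.279 T_B = 647.5, so T_B = 506.3 N.

T_B ≈ 506 N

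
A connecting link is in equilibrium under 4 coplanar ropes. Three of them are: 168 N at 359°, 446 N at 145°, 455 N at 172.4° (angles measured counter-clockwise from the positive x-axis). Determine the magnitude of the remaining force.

F ≈ 720 N

Sum the known components: ΣF_x = -648.4 N, ΣF_y = 313.1 N.
For equilibrium the remaining force must supply (−ΣF_x, −ΣF_y) = (648.4, -313.1) N.
Magnitude = √((648.4)² + (-313.1)²) = 720 N; direction = atan2(-313.1, 648.4) = 334.2°.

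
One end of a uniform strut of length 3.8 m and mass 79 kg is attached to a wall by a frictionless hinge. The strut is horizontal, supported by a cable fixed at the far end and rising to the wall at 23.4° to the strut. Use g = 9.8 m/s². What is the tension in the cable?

Take torques about the hinge: T sin 23.4° · 3.8 = 79×9.8×1.9 = 1471 N·m.
So T = 1471 / (0.3971 × 3.8) = 974.7 N.

T ≈ 975 N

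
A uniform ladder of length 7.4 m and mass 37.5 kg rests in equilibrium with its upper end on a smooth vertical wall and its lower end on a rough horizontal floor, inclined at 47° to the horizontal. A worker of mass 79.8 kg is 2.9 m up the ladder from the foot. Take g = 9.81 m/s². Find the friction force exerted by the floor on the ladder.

f ≈ 458 N

Torques about the foot: N_wall · 7.4 sin 47° = 37.5×9.81×3.7 cos 47° + 79.8×9.81×2.9 cos 47° → N_wall = 457.61 N.
ΣF_x = 0: f_floor = N_wall = 457.61 N.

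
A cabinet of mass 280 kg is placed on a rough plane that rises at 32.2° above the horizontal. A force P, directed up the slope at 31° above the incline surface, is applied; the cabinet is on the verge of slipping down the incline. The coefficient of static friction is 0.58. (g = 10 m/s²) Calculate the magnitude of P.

On the verge of sliding down the incline, friction equals μN and acts up the slope.
Perpendicular: N + P sin 31° = W cos 32.2° = 2369 N.
Along incline: P cos 31° + μN = W sin 32.2° with W sin 32.2° = 1492 N.
Solving the pair for P and N: P = 211 N, N = 2261 N (and f = μN = 1311 N).

P ≈ 211 N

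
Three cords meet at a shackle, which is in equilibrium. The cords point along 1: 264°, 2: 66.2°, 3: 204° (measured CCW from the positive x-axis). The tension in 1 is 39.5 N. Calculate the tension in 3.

T_3 ≈ 18 N

Resolve: ΣF_x = 39.5 cos 264° + T_2 cos 66.2° + T_3 cos 204° = 0.
        ΣF_y = 39.5 sin 264° + T_2 sin 66.2° + T_3 sin 204° = 0.
The known terms sum to (-4.129, -39.28) N, so 0.4035 T_2 − 0.9135 T_3 = 4.129 and 0.9150 T_2 − 0.4067 T_3 = 39.28.
Solving simultaneously: T_2 = 50.93 N, T_3 = 17.98 N.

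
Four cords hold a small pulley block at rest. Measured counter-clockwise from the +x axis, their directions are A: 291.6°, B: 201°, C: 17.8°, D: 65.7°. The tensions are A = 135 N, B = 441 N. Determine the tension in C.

Resolve: ΣF_x = 135 cos 291.6° + 441 cos 201° + T_C cos 17.8° + T_D cos 65.7° = 0.
        ΣF_y = 135 sin 291.6° + 441 sin 201° + T_C sin 17.8° + T_D sin 65.7° = 0.
The known terms sum to (-362, -283.6) N, so 0.9521 T_C + 0.4115 T_D = 362 and 0.3057 T_C + 0.9114 T_D = 283.6.
Solving simultaneously: T_C = 287.4 N, T_D = 214.7 N.

T_C ≈ 287 N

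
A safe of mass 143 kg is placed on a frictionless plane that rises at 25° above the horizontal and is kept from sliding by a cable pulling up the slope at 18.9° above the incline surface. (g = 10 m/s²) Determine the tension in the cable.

T ≈ 639 N

Take axes along and perpendicular to the incline. Weight components: W sin 25° = 604.3 N down-slope, W cos 25° = 1296 N into the surface.
Along incline: T cos 18.9° = W sin 25° → T = 638.8 N.
Perpendicular: N = W cos 25° − T sin 18.9° = 1089 N.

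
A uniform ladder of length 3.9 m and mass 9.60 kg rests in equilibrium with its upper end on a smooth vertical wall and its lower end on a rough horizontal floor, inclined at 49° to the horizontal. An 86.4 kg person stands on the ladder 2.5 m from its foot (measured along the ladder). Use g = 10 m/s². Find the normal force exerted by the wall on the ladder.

N_wall ≈ 523 N

Torques about the foot: N_wall · 3.9 sin 49° = 9.60×10×1.95 cos 49° + 86.4×10×2.5 cos 49° → N_wall = 523.18 N.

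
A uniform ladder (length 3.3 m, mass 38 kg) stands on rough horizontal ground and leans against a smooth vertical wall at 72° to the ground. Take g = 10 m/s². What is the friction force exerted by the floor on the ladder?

f ≈ 61.7 N

Torques about the foot: N_wall · 3.3 sin 72° = 38×10×1.65 cos 72° → N_wall = 61.735 N.
ΣF_x = 0: f_floor = N_wall = 61.735 N.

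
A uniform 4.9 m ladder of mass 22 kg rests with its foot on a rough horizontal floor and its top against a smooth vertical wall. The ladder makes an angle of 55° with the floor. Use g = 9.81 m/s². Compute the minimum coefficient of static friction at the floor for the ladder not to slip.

μ_min ≈ 0.350

ΣF_y = 0: N_floor = 22×9.81 = 215.82 N.
Torques about the foot: N_wall · 4.9 sin 55° = 22×9.81×2.45 cos 55° → N_wall = 75.559 N.
ΣF_x = 0: f_floor = N_wall = 75.559 N.
μ_min = f_floor / N_floor = 75.559 / 215.82 = 0.3501.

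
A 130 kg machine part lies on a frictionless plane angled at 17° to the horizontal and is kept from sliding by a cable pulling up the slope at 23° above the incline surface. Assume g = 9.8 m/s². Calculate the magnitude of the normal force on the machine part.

N ≈ 1060 N

Take axes along and perpendicular to the incline. Weight components: W sin 17° = 372.5 N down-slope, W cos 17° = 1218 N into the surface.
Along incline: T cos 23° = W sin 17° → T = 404.6 N.
Perpendicular: N = W cos 17° − T sin 23° = 1060 N.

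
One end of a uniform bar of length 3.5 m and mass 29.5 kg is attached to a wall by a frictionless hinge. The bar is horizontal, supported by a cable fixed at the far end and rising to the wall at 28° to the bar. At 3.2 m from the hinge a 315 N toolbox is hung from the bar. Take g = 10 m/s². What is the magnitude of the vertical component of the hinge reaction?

|H_y| ≈ 174 N

Take torques about the hinge: T sin 28° · 3.5 = 29.5×10×1.75 + 315×3.2 = 1524.2 N·m.
So T = 1524.2 / (0.4695 × 3.5) = 927.64 N.
ΣF_y = 0: H_y = (29.5×10 + 315) − T sin 28° = 610 − 435.5 = 174.5 N.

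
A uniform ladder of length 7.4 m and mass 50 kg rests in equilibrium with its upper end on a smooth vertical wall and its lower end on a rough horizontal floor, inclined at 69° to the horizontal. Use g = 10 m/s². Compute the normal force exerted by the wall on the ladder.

Torques about the foot: N_wall · 7.4 sin 69° = 50×10×3.7 cos 69° → N_wall = 95.966 N.

N_wall ≈ 96 N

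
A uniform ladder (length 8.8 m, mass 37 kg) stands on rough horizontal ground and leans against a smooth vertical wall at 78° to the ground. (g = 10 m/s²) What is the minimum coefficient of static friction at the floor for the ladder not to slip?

μ_min ≈ 0.106

ΣF_y = 0: N_floor = 37×10 = 370 N.
Torques about the foot: N_wall · 8.8 sin 78° = 37×10×4.4 cos 78° → N_wall = 39.323 N.
ΣF_x = 0: f_floor = N_wall = 39.323 N.
μ_min = f_floor / N_floor = 39.323 / 370 = 0.1063.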